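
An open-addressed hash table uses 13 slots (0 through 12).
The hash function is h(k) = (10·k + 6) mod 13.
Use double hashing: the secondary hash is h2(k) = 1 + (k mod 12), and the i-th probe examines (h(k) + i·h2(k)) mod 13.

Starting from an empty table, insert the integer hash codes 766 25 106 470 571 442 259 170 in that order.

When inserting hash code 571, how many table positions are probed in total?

Insert 766: h=9, slot 9 empty → index 9.
Insert 25: h=9, h2=2, slot 9 occupied → index 11.
Insert 106: h=0, slot 0 empty → index 0.
Insert 470: h=0, h2=3, slot 0 occupied → index 3.
Insert 571: h=9, h2=8, slot 9 occupied → index 4.
Insert 442: h=6, slot 6 empty → index 6.
Insert 259: h=9, h2=8, slots 9,4 occupied → index 12.
Insert 170: h=3, h2=3, slots 3,6,9,12 occupied → index 2.
Table: [106, ∅, 170, 470, 571, ∅, 442, ∅, ∅, 766, ∅, 25, 259]

2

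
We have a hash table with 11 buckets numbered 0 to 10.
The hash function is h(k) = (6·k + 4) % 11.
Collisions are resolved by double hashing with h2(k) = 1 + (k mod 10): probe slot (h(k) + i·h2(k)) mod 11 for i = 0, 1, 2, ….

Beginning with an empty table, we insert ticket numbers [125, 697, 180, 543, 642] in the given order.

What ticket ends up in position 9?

642

Insert 125: h=6, slot 6 empty → index 6.
Insert 697: h=6, h2=8, slot 6 occupied → index 3.
Insert 180: h=6, h2=1, slot 6 occupied → index 7.
Insert 543: h=6, h2=4, slot 6 occupied → index 10.
Insert 642: h=6, h2=3, slot 6 occupied → index 9.
Table: [., ., ., 697, ., ., 125, 180, ., 642, 543]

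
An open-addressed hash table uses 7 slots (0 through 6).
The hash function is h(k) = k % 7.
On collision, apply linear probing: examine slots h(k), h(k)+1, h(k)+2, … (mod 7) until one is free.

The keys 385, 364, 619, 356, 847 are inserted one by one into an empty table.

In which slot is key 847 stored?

385 hashes to 0; slot 0 is free => place at 0.
364 hashes to 0; 0 taken => place at 1.
619 hashes to 3; slot 3 is free => place at 3.
356 hashes to 6; slot 6 is free => place at 6.
847 hashes to 0; 0,1 taken => place at 2.
Table: [385, 364, 847, 619, _, _, 356]

2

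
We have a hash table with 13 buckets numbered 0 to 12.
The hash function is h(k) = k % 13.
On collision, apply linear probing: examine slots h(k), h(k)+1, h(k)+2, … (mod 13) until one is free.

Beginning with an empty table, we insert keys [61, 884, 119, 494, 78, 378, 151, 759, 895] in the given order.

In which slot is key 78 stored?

3

61 hashes to 9; slot 9 is free -> place at 9.
884 hashes to 0; slot 0 is free -> place at 0.
119 hashes to 2; slot 2 is free -> place at 2.
494 hashes to 0; 0 taken -> place at 1.
78 hashes to 0; 0,1,2 taken -> place at 3.
378 hashes to 1; 1,2,3 taken -> place at 4.
151 hashes to 8; slot 8 is free -> place at 8.
759 hashes to 5; slot 5 is free -> place at 5.
895 hashes to 11; slot 11 is free -> place at 11.
Table: [884, 494, 119, 78, 378, 759, —, —, 151, 61, —, 895, —]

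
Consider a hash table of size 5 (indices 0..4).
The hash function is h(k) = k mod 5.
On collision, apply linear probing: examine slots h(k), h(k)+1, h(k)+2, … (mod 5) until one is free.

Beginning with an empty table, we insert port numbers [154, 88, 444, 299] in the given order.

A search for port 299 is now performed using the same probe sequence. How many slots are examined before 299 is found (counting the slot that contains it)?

3

Insert 154: h=4, slot 4 empty => index 4.
Insert 88: h=3, slot 3 empty => index 3.
Insert 444: h=4, slot 4 occupied => index 0.
Insert 299: h=4, slots 4,0 occupied => index 1.
Table: [444, 299, ∅, 88, 154]
Lookup 299: h=4, probe 4,0,1 → found at 1.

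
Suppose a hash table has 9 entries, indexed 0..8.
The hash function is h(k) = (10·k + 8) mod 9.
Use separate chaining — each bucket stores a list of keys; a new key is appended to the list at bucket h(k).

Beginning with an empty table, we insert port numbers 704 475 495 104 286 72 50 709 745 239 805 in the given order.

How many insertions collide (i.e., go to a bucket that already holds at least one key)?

6

Insert 704: h=1, bucket 1 empty → new chain.
Insert 475: h=6, bucket 6 empty → new chain.
Insert 495: h=8, bucket 8 empty → new chain.
Insert 104: h=4, bucket 4 empty → new chain.
Insert 286: h=6, bucket 6 nonempty → append to chain.
Insert 72: h=8, bucket 8 nonempty → append to chain.
Insert 50: h=4, bucket 4 nonempty → append to chain.
Insert 709: h=6, bucket 6 nonempty → append to chain.
Insert 745: h=6, bucket 6 nonempty → append to chain.
Insert 239: h=4, bucket 4 nonempty → append to chain.
Insert 805: h=3, bucket 3 empty → new chain.
Final buckets:
0: _
1: 704
2: _
3: 805
4: 104 -> 50 -> 239
5: _
6: 475 -> 286 -> 709 -> 745
7: _
8: 495 -> 72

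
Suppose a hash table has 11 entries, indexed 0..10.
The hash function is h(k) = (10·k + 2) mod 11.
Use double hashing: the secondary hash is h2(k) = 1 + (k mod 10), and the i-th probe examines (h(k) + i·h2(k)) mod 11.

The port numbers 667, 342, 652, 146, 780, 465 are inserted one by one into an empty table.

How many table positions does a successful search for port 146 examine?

3

667 hashes to 6; slot 6 is free => place at 6.
342 hashes to 1; slot 1 is free => place at 1.
652 hashes to 10; slot 10 is free => place at 10.
146 hashes to 10, h2=7; 10,6 taken => place at 2.
780 hashes to 3; slot 3 is free => place at 3.
465 hashes to 10, h2=6; 10 taken => place at 5.
Table: [_, 342, 146, 780, _, 465, 667, _, _, _, 652]
Lookup 146: h=10, h2=7, probe 10,6,2 → found at 2.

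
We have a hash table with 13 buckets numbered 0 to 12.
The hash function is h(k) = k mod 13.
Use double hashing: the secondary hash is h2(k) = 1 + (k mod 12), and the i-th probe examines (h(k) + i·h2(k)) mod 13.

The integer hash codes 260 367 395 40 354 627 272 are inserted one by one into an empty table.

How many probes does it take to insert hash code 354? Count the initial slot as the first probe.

2

260 hashes to 0; slot 0 is free => place at 0.
367 hashes to 3; slot 3 is free => place at 3.
395 hashes to 5; slot 5 is free => place at 5.
40 hashes to 1; slot 1 is free => place at 1.
354 hashes to 3, h2=7; 3 taken => place at 10.
627 hashes to 3, h2=4; 3 taken => place at 7.
272 hashes to 12; slot 12 is free => place at 12.
Table: [260, 40, -, 367, -, 395, -, 627, -, -, 354, -, 272]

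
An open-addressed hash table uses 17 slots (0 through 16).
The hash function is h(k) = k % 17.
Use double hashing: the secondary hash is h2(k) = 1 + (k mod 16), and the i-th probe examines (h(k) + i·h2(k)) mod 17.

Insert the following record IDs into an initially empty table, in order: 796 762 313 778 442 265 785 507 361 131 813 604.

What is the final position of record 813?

796: h=14 -> slot 14
762: h=14, h2=11, probe 14,8 -> slot 8
313: h=7 -> slot 7
778: h=13 -> slot 13
442: h=0 -> slot 0
265: h=10 -> slot 10
785: h=3 -> slot 3
507: h=14, h2=12, probe 14,9 -> slot 9
361: h=4 -> slot 4
131: h=12 -> slot 12
813: h=14, h2=14, probe 14,11 -> slot 11
604: h=9, h2=13, probe 9,5 -> slot 5
Table: [442, —, —, 785, 361, 604, —, 313, 762, 507, 265, 813, 131, 778, 796, —, —]

11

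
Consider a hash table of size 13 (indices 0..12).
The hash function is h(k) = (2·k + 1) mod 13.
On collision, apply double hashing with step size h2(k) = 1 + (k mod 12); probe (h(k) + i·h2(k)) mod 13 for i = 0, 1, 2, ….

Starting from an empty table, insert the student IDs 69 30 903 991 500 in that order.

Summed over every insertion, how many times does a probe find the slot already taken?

Insert 69: h=9, slot 9 empty => index 9.
Insert 30: h=9, h2=7, slot 9 occupied => index 3.
Insert 903: h=0, slot 0 empty => index 0.
Insert 991: h=7, slot 7 empty => index 7.
Insert 500: h=0, h2=9, slots 0,9 occupied => index 5.
Table: [903, ∅, ∅, 30, ∅, 500, ∅, 991, ∅, 69, ∅, ∅, ∅]

3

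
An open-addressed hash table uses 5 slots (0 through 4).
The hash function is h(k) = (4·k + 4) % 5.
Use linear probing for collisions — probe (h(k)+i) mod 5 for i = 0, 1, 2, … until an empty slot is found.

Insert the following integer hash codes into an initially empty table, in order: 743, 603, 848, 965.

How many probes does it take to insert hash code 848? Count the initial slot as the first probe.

3

Insert 743: h=1, slot 1 empty -> index 1.
Insert 603: h=1, slot 1 occupied -> index 2.
Insert 848: h=1, slots 1,2 occupied -> index 3.
Insert 965: h=4, slot 4 empty -> index 4.
Table: [—, 743, 603, 848, 965]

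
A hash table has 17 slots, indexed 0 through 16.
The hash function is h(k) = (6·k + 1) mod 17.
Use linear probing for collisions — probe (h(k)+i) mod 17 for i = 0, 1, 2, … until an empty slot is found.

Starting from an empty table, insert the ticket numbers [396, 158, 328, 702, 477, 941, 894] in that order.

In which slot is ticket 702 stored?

Insert 396: h=14, slot 14 empty → index 14.
Insert 158: h=14, slot 14 occupied → index 15.
Insert 328: h=14, slots 14,15 occupied → index 16.
Insert 702: h=14, slots 14,15,16 occupied → index 0.
Insert 477: h=7, slot 7 empty → index 7.
Insert 941: h=3, slot 3 empty → index 3.
Insert 894: h=10, slot 10 empty → index 10.
Table: [702, ., ., 941, ., ., ., 477, ., ., 894, ., ., ., 396, 158, 328]

0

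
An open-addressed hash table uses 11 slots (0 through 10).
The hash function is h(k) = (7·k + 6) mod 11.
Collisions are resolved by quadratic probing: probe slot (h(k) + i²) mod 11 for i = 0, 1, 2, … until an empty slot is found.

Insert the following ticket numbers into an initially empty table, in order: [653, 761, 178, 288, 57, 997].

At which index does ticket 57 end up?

653 hashes to 1; slot 1 is free => place at 1.
761 hashes to 9; slot 9 is free => place at 9.
178 hashes to 9; 9 taken => place at 10.
288 hashes to 9; 9,10 taken => place at 2.
57 hashes to 9; 9,10,2 taken => place at 7.
997 hashes to 0; slot 0 is free => place at 0.
Table: [997, 653, 288, ., ., ., ., 57, ., 761, 178]

7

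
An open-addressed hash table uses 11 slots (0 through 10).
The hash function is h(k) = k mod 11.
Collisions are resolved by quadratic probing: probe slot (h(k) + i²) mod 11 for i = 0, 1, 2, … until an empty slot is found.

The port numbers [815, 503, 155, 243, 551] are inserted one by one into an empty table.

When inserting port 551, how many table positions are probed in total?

4

815: h=1 => slot 1
503: h=8 => slot 8
155: h=1, probe 1,2 => slot 2
243: h=1, probe 1,2,5 => slot 5
551: h=1, probe 1,2,5,10 => slot 10
Table: [_, 815, 155, _, _, 243, _, _, 503, _, 551]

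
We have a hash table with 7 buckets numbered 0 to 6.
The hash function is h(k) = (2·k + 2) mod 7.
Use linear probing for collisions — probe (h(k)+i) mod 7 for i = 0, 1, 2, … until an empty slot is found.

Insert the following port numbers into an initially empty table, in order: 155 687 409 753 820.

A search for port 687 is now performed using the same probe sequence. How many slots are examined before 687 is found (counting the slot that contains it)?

2

Insert 155: h=4, slot 4 empty => index 4.
Insert 687: h=4, slot 4 occupied => index 5.
Insert 409: h=1, slot 1 empty => index 1.
Insert 753: h=3, slot 3 empty => index 3.
Insert 820: h=4, slots 4,5 occupied => index 6.
Table: [., 409, ., 753, 155, 687, 820]
Lookup 687: h=4, probe 4,5 → found at 5.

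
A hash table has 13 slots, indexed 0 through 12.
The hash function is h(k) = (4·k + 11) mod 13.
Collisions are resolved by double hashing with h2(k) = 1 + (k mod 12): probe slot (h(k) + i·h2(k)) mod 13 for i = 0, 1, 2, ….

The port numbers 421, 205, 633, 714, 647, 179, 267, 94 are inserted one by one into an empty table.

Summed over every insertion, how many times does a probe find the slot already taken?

5

421 hashes to 5; slot 5 is free -> place at 5.
205 hashes to 12; slot 12 is free -> place at 12.
633 hashes to 8; slot 8 is free -> place at 8.
714 hashes to 7; slot 7 is free -> place at 7.
647 hashes to 12, h2=12; 12 taken -> place at 11.
179 hashes to 12, h2=12; 12,11 taken -> place at 10.
267 hashes to 0; slot 0 is free -> place at 0.
94 hashes to 10, h2=11; 10,8 taken -> place at 6.
Table: [267, _, _, _, _, 421, 94, 714, 633, _, 179, 647, 205]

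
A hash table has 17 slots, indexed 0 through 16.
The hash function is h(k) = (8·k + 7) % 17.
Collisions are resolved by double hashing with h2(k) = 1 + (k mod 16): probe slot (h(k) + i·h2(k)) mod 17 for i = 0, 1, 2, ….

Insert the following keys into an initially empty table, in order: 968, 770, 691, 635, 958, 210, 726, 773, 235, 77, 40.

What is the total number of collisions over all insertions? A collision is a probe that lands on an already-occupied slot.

4

968 hashes to 16; slot 16 is free => place at 16.
770 hashes to 13; slot 13 is free => place at 13.
691 hashes to 10; slot 10 is free => place at 10.
635 hashes to 4; slot 4 is free => place at 4.
958 hashes to 4, h2=15; 4 taken => place at 2.
210 hashes to 4, h2=3; 4 taken => place at 7.
726 hashes to 1; slot 1 is free => place at 1.
773 hashes to 3; slot 3 is free => place at 3.
235 hashes to 0; slot 0 is free => place at 0.
77 hashes to 11; slot 11 is free => place at 11.
40 hashes to 4, h2=9; 4,13 taken => place at 5.
Table: [235, 726, 958, 773, 635, 40, ∅, 210, ∅, ∅, 691, 77, ∅, 770, ∅, ∅, 968]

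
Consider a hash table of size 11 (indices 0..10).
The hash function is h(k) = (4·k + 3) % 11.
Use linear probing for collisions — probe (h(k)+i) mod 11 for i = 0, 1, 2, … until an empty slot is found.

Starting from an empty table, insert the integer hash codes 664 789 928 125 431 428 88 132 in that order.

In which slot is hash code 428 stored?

1

Insert 664: h=8, slot 8 empty => index 8.
Insert 789: h=2, slot 2 empty => index 2.
Insert 928: h=8, slot 8 occupied => index 9.
Insert 125: h=8, slots 8,9 occupied => index 10.
Insert 431: h=0, slot 0 empty => index 0.
Insert 428: h=10, slots 10,0 occupied => index 1.
Insert 88: h=3, slot 3 empty => index 3.
Insert 132: h=3, slot 3 occupied => index 4.
Table: [431, 428, 789, 88, 132, -, -, -, 664, 928, 125]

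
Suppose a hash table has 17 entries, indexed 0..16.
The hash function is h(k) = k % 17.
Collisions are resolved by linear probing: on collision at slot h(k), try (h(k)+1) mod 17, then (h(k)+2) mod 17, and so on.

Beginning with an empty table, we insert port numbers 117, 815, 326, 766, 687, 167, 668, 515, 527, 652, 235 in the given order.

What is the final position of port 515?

117: h=15 => slot 15
815: h=16 => slot 16
326: h=3 => slot 3
766: h=1 => slot 1
687: h=7 => slot 7
167: h=14 => slot 14
668: h=5 => slot 5
515: h=5, probe 5,6 => slot 6
527: h=0 => slot 0
652: h=6, probe 6,7,8 => slot 8
235: h=14, probe 14,15,16,0,1,2 => slot 2
Table: [527, 766, 235, 326, -, 668, 515, 687, 652, -, -, -, -, -, 167, 117, 815]

6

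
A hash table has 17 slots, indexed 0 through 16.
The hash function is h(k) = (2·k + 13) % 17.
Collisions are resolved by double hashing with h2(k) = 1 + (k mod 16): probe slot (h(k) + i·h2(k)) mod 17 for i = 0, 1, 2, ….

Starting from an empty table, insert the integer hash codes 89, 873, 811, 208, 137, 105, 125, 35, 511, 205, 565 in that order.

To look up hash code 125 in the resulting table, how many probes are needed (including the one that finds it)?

4

89 hashes to 4; slot 4 is free -> place at 4.
873 hashes to 8; slot 8 is free -> place at 8.
811 hashes to 3; slot 3 is free -> place at 3.
208 hashes to 4, h2=1; 4 taken -> place at 5.
137 hashes to 15; slot 15 is free -> place at 15.
105 hashes to 2; slot 2 is free -> place at 2.
125 hashes to 8, h2=14; 8,5,2 taken -> place at 16.
35 hashes to 15, h2=4; 15,2 taken -> place at 6.
511 hashes to 15, h2=16; 15 taken -> place at 14.
205 hashes to 15, h2=14; 15 taken -> place at 12.
565 hashes to 4, h2=6; 4 taken -> place at 10.
Table: [—, —, 105, 811, 89, 208, 35, —, 873, —, 565, —, 205, —, 511, 137, 125]
Lookup 125: h=8, h2=14, probe 8,5,2,16 → found at 16.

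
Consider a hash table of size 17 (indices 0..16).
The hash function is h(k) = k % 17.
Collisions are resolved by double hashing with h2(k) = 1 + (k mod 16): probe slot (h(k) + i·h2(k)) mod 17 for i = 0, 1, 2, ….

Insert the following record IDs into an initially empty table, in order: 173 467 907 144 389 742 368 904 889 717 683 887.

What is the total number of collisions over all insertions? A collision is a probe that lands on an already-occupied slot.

9

173: h=3 -> slot 3
467: h=8 -> slot 8
907: h=6 -> slot 6
144: h=8, h2=1, probe 8,9 -> slot 9
389: h=15 -> slot 15
742: h=11 -> slot 11
368: h=11, h2=1, probe 11,12 -> slot 12
904: h=3, h2=9, probe 3,12,4 -> slot 4
889: h=5 -> slot 5
717: h=3, h2=14, probe 3,0 -> slot 0
683: h=3, h2=12, probe 3,15,10 -> slot 10
887: h=3, h2=8, probe 3,11,2 -> slot 2
Table: [717, ∅, 887, 173, 904, 889, 907, ∅, 467, 144, 683, 742, 368, ∅, ∅, 389, ∅]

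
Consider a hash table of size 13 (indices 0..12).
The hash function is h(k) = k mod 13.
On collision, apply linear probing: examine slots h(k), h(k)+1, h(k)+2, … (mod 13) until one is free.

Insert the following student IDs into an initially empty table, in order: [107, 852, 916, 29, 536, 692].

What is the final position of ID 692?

8

107: h=3 => slot 3
852: h=7 => slot 7
916: h=6 => slot 6
29: h=3, probe 3,4 => slot 4
536: h=3, probe 3,4,5 => slot 5
692: h=3, probe 3,4,5,6,7,8 => slot 8
Table: [—, —, —, 107, 29, 536, 916, 852, 692, —, —, —, —]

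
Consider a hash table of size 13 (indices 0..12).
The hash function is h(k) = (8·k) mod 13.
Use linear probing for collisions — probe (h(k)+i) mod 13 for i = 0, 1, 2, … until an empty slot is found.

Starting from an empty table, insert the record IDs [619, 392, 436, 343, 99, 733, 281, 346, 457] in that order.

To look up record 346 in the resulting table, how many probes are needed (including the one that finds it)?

8

Insert 619: h=12, slot 12 empty => index 12.
Insert 392: h=3, slot 3 empty => index 3.
Insert 436: h=4, slot 4 empty => index 4.
Insert 343: h=1, slot 1 empty => index 1.
Insert 99: h=12, slot 12 occupied => index 0.
Insert 733: h=1, slot 1 occupied => index 2.
Insert 281: h=12, slots 12,0,1,2,3,4 occupied => index 5.
Insert 346: h=12, slots 12,0,1,2,3,4,5 occupied => index 6.
Insert 457: h=3, slots 3,4,5,6 occupied => index 7.
Table: [99, 343, 733, 392, 436, 281, 346, 457, -, -, -, -, 619]
Lookup 346: h=12, probe 12,0,1,2,3,4,5,6 → found at 6.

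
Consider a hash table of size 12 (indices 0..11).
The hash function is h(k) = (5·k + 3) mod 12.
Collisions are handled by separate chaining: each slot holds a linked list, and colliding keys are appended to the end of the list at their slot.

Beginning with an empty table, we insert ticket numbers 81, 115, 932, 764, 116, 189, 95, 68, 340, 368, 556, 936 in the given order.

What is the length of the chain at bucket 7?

5

81 → bucket 0
115 → bucket 2
932 → bucket 7
764 → bucket 7 (collision)
116 → bucket 7 (collision)
189 → bucket 0 (collision)
95 → bucket 10
68 → bucket 7 (collision)
340 → bucket 11
368 → bucket 7 (collision)
556 → bucket 11 (collision)
936 → bucket 3
Final buckets:
0: 81 -> 189
1: -
2: 115
3: 936
4: -
5: -
6: -
7: 932 -> 764 -> 116 -> 68 -> 368
8: -
9: -
10: 95
11: 340 -> 556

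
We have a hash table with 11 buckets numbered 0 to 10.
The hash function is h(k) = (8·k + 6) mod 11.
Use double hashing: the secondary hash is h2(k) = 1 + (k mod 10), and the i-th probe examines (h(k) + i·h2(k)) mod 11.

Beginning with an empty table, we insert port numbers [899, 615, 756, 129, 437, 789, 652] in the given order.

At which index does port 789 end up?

899: h=4 → slot 4
615: h=9 → slot 9
756: h=4, h2=7, probe 4,0 → slot 0
129: h=4, h2=10, probe 4,3 → slot 3
437: h=4, h2=8, probe 4,1 → slot 1
789: h=4, h2=10, probe 4,3,2 → slot 2
652: h=8 → slot 8
Table: [756, 437, 789, 129, 899, —, —, —, 652, 615, —]

2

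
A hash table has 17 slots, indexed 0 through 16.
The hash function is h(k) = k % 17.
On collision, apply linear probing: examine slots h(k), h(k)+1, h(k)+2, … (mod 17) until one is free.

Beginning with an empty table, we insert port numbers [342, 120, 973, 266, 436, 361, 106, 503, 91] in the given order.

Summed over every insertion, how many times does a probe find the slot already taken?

5

342 hashes to 2; slot 2 is free => place at 2.
120 hashes to 1; slot 1 is free => place at 1.
973 hashes to 4; slot 4 is free => place at 4.
266 hashes to 11; slot 11 is free => place at 11.
436 hashes to 11; 11 taken => place at 12.
361 hashes to 4; 4 taken => place at 5.
106 hashes to 4; 4,5 taken => place at 6.
503 hashes to 10; slot 10 is free => place at 10.
91 hashes to 6; 6 taken => place at 7.
Table: [∅, 120, 342, ∅, 973, 361, 106, 91, ∅, ∅, 503, 266, 436, ∅, ∅, ∅, ∅]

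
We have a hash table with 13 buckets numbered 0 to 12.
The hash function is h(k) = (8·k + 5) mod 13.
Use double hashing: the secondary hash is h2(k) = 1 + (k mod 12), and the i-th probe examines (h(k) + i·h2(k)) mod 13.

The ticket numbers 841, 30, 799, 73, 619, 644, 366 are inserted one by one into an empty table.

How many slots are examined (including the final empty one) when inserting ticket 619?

3

841 hashes to 12; slot 12 is free -> place at 12.
30 hashes to 11; slot 11 is free -> place at 11.
799 hashes to 1; slot 1 is free -> place at 1.
73 hashes to 4; slot 4 is free -> place at 4.
619 hashes to 4, h2=8; 4,12 taken -> place at 7.
644 hashes to 9; slot 9 is free -> place at 9.
366 hashes to 8; slot 8 is free -> place at 8.
Table: [., 799, ., ., 73, ., ., 619, 366, 644, ., 30, 841]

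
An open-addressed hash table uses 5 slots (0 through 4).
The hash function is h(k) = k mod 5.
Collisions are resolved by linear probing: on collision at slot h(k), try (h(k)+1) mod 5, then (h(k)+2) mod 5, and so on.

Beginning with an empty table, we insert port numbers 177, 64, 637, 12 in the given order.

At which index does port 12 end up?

Insert 177: h=2, slot 2 empty -> index 2.
Insert 64: h=4, slot 4 empty -> index 4.
Insert 637: h=2, slot 2 occupied -> index 3.
Insert 12: h=2, slots 2,3,4 occupied -> index 0.
Table: [12, —, 177, 637, 64]

0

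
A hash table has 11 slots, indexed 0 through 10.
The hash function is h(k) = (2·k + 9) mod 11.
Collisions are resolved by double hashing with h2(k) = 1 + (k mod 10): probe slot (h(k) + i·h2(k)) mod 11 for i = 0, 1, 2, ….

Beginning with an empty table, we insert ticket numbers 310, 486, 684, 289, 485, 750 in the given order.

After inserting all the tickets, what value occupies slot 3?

750

310: h=2 → slot 2
486: h=2, h2=7, probe 2,9 → slot 9
684: h=2, h2=5, probe 2,7 → slot 7
289: h=4 → slot 4
485: h=0 → slot 0
750: h=2, h2=1, probe 2,3 → slot 3
Table: [485, ∅, 310, 750, 289, ∅, ∅, 684, ∅, 486, ∅]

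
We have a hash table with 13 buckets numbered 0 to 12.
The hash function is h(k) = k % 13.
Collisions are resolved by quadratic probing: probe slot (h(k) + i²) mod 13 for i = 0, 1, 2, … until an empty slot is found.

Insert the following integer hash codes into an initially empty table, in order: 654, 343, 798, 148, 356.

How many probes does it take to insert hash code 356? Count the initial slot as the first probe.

4

654 hashes to 4; slot 4 is free → place at 4.
343 hashes to 5; slot 5 is free → place at 5.
798 hashes to 5; 5 taken → place at 6.
148 hashes to 5; 5,6 taken → place at 9.
356 hashes to 5; 5,6,9 taken → place at 1.
Table: [—, 356, —, —, 654, 343, 798, —, —, 148, —, —, —]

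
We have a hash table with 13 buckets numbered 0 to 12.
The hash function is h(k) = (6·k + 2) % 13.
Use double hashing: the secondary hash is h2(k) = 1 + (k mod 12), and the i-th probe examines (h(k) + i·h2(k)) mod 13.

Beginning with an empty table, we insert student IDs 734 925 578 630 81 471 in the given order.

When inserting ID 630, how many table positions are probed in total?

Insert 734: h=12, slot 12 empty → index 12.
Insert 925: h=1, slot 1 empty → index 1.
Insert 578: h=12, h2=3, slot 12 occupied → index 2.
Insert 630: h=12, h2=7, slot 12 occupied → index 6.
Insert 81: h=7, slot 7 empty → index 7.
Insert 471: h=7, h2=4, slot 7 occupied → index 11.
Table: [_, 925, 578, _, _, _, 630, 81, _, _, _, 471, 734]

2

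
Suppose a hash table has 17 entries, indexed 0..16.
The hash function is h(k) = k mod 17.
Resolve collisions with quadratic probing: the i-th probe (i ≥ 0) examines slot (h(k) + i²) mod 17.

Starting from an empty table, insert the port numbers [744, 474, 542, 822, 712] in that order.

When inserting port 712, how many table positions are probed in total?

3

Insert 744: h=13, slot 13 empty => index 13.
Insert 474: h=15, slot 15 empty => index 15.
Insert 542: h=15, slot 15 occupied => index 16.
Insert 822: h=6, slot 6 empty => index 6.
Insert 712: h=15, slots 15,16 occupied => index 2.
Table: [—, —, 712, —, —, —, 822, —, —, —, —, —, —, 744, —, 474, 542]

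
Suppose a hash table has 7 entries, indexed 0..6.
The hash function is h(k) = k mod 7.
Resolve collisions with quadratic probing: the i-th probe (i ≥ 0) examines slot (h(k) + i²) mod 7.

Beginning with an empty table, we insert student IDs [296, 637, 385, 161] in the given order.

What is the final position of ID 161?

296 hashes to 2; slot 2 is free → place at 2.
637 hashes to 0; slot 0 is free → place at 0.
385 hashes to 0; 0 taken → place at 1.
161 hashes to 0; 0,1 taken → place at 4.
Table: [637, 385, 296, -, 161, -, -]

4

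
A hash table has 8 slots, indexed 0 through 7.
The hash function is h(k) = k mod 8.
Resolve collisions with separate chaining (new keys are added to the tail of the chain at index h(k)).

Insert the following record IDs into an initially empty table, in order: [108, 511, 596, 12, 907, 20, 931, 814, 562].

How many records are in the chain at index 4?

108 → bucket 4
511 → bucket 7
596 → bucket 4 (collision)
12 → bucket 4 (collision)
907 → bucket 3
20 → bucket 4 (collision)
931 → bucket 3 (collision)
814 → bucket 6
562 → bucket 2
Final buckets:
0: ∅
1: ∅
2: 562
3: 907 -> 931
4: 108 -> 596 -> 12 -> 20
5: ∅
6: 814
7: 511

4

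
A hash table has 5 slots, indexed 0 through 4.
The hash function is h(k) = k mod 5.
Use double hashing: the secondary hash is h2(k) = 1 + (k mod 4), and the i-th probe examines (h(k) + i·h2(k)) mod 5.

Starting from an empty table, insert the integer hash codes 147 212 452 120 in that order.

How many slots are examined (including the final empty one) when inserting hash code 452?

3

147: h=2 -> slot 2
212: h=2, h2=1, probe 2,3 -> slot 3
452: h=2, h2=1, probe 2,3,4 -> slot 4
120: h=0 -> slot 0
Table: [120, ., 147, 212, 452]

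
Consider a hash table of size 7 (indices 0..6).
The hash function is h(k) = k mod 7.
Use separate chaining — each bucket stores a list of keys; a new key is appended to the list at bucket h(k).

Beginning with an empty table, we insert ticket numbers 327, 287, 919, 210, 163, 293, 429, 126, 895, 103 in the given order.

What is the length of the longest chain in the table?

Insert 327: h=5, bucket 5 empty -> new chain.
Insert 287: h=0, bucket 0 empty -> new chain.
Insert 919: h=2, bucket 2 empty -> new chain.
Insert 210: h=0, bucket 0 nonempty -> append to chain.
Insert 163: h=2, bucket 2 nonempty -> append to chain.
Insert 293: h=6, bucket 6 empty -> new chain.
Insert 429: h=2, bucket 2 nonempty -> append to chain.
Insert 126: h=0, bucket 0 nonempty -> append to chain.
Insert 895: h=6, bucket 6 nonempty -> append to chain.
Insert 103: h=5, bucket 5 nonempty -> append to chain.
Final buckets:
0: 287 -> 210 -> 126
1: ∅
2: 919 -> 163 -> 429
3: ∅
4: ∅
5: 327 -> 103
6: 293 -> 895

3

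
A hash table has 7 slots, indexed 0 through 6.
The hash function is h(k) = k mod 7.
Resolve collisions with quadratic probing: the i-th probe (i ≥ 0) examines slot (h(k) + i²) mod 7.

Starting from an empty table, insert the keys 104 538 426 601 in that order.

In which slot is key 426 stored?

3

104: h=6 -> slot 6
538: h=6, probe 6,0 -> slot 0
426: h=6, probe 6,0,3 -> slot 3
601: h=6, probe 6,0,3,1 -> slot 1
Table: [538, 601, ., 426, ., ., 104]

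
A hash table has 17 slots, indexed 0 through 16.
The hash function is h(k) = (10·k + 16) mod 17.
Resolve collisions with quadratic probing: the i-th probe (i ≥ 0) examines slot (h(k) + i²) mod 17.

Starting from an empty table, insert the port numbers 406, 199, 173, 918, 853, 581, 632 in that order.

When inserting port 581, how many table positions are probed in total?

406: h=13 -> slot 13
199: h=0 -> slot 0
173: h=12 -> slot 12
918: h=16 -> slot 16
853: h=12, probe 12,13,16,4 -> slot 4
581: h=12, probe 12,13,16,4,11 -> slot 11
632: h=12, probe 12,13,16,4,11,3 -> slot 3
Table: [199, _, _, 632, 853, _, _, _, _, _, _, 581, 173, 406, _, _, 918]

5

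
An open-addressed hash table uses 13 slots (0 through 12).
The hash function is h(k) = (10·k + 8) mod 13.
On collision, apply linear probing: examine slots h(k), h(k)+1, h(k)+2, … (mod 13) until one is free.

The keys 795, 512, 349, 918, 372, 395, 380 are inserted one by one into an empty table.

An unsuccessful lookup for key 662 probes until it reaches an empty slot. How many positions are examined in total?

795: h=2 → slot 2
512: h=6 → slot 6
349: h=1 → slot 1
918: h=10 → slot 10
372: h=10, probe 10,11 → slot 11
395: h=6, probe 6,7 → slot 7
380: h=12 → slot 12
Table: [., 349, 795, ., ., ., 512, 395, ., ., 918, 372, 380]
Lookup 662: h=11, probe 11,12,0 → slot 0 empty, not found.

3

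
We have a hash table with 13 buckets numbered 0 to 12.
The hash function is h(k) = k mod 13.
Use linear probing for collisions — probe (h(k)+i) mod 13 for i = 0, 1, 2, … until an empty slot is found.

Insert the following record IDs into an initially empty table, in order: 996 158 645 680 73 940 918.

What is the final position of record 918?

996: h=8 → slot 8
158: h=2 → slot 2
645: h=8, probe 8,9 → slot 9
680: h=4 → slot 4
73: h=8, probe 8,9,10 → slot 10
940: h=4, probe 4,5 → slot 5
918: h=8, probe 8,9,10,11 → slot 11
Table: [-, -, 158, -, 680, 940, -, -, 996, 645, 73, 918, -]

11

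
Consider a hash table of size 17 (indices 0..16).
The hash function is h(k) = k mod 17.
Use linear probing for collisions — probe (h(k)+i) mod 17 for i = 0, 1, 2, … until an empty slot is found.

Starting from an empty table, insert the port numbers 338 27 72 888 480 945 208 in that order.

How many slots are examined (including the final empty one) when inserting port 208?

4

338 hashes to 15; slot 15 is free → place at 15.
27 hashes to 10; slot 10 is free → place at 10.
72 hashes to 4; slot 4 is free → place at 4.
888 hashes to 4; 4 taken → place at 5.
480 hashes to 4; 4,5 taken → place at 6.
945 hashes to 10; 10 taken → place at 11.
208 hashes to 4; 4,5,6 taken → place at 7.
Table: [_, _, _, _, 72, 888, 480, 208, _, _, 27, 945, _, _, _, 338, _]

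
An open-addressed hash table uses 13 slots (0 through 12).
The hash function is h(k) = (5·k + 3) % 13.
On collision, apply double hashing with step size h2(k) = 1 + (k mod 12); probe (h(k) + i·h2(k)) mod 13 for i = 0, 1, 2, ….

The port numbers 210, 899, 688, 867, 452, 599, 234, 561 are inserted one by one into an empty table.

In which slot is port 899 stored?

12

210 hashes to 0; slot 0 is free => place at 0.
899 hashes to 0, h2=12; 0 taken => place at 12.
688 hashes to 11; slot 11 is free => place at 11.
867 hashes to 9; slot 9 is free => place at 9.
452 hashes to 1; slot 1 is free => place at 1.
599 hashes to 8; slot 8 is free => place at 8.
234 hashes to 3; slot 3 is free => place at 3.
561 hashes to 0, h2=10; 0 taken => place at 10.
Table: [210, 452, ∅, 234, ∅, ∅, ∅, ∅, 599, 867, 561, 688, 899]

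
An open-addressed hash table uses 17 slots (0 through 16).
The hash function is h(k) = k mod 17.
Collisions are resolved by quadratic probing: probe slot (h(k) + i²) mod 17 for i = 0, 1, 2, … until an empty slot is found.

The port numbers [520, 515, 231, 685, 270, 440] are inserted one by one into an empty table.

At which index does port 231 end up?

Insert 520: h=10, slot 10 empty → index 10.
Insert 515: h=5, slot 5 empty → index 5.
Insert 231: h=10, slot 10 occupied → index 11.
Insert 685: h=5, slot 5 occupied → index 6.
Insert 270: h=15, slot 15 empty → index 15.
Insert 440: h=15, slot 15 occupied → index 16.
Table: [_, _, _, _, _, 515, 685, _, _, _, 520, 231, _, _, _, 270, 440]

11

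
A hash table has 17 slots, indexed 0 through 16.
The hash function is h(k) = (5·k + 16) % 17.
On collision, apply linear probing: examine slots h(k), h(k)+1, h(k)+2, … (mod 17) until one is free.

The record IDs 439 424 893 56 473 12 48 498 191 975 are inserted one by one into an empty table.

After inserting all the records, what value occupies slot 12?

439: h=1 => slot 1
424: h=11 => slot 11
893: h=10 => slot 10
56: h=7 => slot 7
473: h=1, probe 1,2 => slot 2
12: h=8 => slot 8
48: h=1, probe 1,2,3 => slot 3
498: h=7, probe 7,8,9 => slot 9
191: h=2, probe 2,3,4 => slot 4
975: h=12 => slot 12
Table: [., 439, 473, 48, 191, ., ., 56, 12, 498, 893, 424, 975, ., ., ., .]

975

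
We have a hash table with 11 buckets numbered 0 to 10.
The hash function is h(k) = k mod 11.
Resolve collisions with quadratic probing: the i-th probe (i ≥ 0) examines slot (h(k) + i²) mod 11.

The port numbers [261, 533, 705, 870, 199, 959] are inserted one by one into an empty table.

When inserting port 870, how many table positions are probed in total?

2

261: h=8 → slot 8
533: h=5 → slot 5
705: h=1 → slot 1
870: h=1, probe 1,2 → slot 2
199: h=1, probe 1,2,5,10 → slot 10
959: h=2, probe 2,3 → slot 3
Table: [—, 705, 870, 959, —, 533, —, —, 261, —, 199]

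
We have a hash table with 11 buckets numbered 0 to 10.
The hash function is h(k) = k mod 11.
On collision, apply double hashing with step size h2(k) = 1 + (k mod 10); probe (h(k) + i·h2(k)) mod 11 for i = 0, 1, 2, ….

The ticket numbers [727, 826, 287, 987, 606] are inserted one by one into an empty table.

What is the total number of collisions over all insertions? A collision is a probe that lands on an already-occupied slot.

Insert 727: h=1, slot 1 empty => index 1.
Insert 826: h=1, h2=7, slot 1 occupied => index 8.
Insert 287: h=1, h2=8, slot 1 occupied => index 9.
Insert 987: h=8, h2=8, slot 8 occupied => index 5.
Insert 606: h=1, h2=7, slots 1,8 occupied => index 4.
Table: [—, 727, —, —, 606, 987, —, —, 826, 287, —]

5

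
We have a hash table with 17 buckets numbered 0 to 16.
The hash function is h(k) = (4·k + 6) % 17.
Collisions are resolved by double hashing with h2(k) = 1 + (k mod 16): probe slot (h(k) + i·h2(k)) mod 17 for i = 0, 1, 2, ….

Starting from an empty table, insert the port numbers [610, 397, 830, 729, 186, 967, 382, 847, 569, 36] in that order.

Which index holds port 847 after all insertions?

610 hashes to 15; slot 15 is free => place at 15.
397 hashes to 13; slot 13 is free => place at 13.
830 hashes to 11; slot 11 is free => place at 11.
729 hashes to 15, h2=10; 15 taken => place at 8.
186 hashes to 2; slot 2 is free => place at 2.
967 hashes to 15, h2=8; 15 taken => place at 6.
382 hashes to 4; slot 4 is free => place at 4.
847 hashes to 11, h2=16; 11 taken => place at 10.
569 hashes to 4, h2=10; 4 taken => place at 14.
36 hashes to 14, h2=5; 14,2 taken => place at 7.
Table: [—, —, 186, —, 382, —, 967, 36, 729, —, 847, 830, —, 397, 569, 610, —]

10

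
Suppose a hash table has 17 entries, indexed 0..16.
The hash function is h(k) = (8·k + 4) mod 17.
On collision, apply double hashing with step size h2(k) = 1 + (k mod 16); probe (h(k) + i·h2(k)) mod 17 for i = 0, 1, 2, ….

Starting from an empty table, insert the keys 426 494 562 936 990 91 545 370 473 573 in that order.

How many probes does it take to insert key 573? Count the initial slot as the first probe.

3

426: h=12 -> slot 12
494: h=12, h2=15, probe 12,10 -> slot 10
562: h=12, h2=3, probe 12,15 -> slot 15
936: h=12, h2=9, probe 12,4 -> slot 4
990: h=2 -> slot 2
91: h=1 -> slot 1
545: h=12, h2=2, probe 12,14 -> slot 14
370: h=6 -> slot 6
473: h=14, h2=10, probe 14,7 -> slot 7
573: h=15, h2=14, probe 15,12,9 -> slot 9
Table: [_, 91, 990, _, 936, _, 370, 473, _, 573, 494, _, 426, _, 545, 562, _]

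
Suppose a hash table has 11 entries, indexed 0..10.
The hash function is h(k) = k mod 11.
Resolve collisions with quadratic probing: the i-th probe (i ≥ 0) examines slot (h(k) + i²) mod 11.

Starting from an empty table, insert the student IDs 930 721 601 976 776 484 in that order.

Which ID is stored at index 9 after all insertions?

976

930 hashes to 6; slot 6 is free => place at 6.
721 hashes to 6; 6 taken => place at 7.
601 hashes to 7; 7 taken => place at 8.
976 hashes to 8; 8 taken => place at 9.
776 hashes to 6; 6,7 taken => place at 10.
484 hashes to 0; slot 0 is free => place at 0.
Table: [484, ∅, ∅, ∅, ∅, ∅, 930, 721, 601, 976, 776]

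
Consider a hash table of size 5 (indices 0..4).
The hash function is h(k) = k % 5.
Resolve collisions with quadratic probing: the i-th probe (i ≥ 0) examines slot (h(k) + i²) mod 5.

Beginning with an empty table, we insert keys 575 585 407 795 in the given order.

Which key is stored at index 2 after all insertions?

407

Insert 575: h=0, slot 0 empty -> index 0.
Insert 585: h=0, slot 0 occupied -> index 1.
Insert 407: h=2, slot 2 empty -> index 2.
Insert 795: h=0, slots 0,1 occupied -> index 4.
Table: [575, 585, 407, ., 795]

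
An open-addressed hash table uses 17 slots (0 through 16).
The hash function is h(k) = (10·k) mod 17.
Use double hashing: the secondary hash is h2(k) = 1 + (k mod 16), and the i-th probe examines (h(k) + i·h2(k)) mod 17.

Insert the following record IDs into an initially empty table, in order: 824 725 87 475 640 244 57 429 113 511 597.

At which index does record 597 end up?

15

824 hashes to 12; slot 12 is free -> place at 12.
725 hashes to 8; slot 8 is free -> place at 8.
87 hashes to 3; slot 3 is free -> place at 3.
475 hashes to 7; slot 7 is free -> place at 7.
640 hashes to 8, h2=1; 8 taken -> place at 9.
244 hashes to 9, h2=5; 9 taken -> place at 14.
57 hashes to 9, h2=10; 9 taken -> place at 2.
429 hashes to 6; slot 6 is free -> place at 6.
113 hashes to 8, h2=2; 8 taken -> place at 10.
511 hashes to 10, h2=16; 10,9,8,7,6 taken -> place at 5.
597 hashes to 3, h2=6; 3,9 taken -> place at 15.
Table: [∅, ∅, 57, 87, ∅, 511, 429, 475, 725, 640, 113, ∅, 824, ∅, 244, 597, ∅]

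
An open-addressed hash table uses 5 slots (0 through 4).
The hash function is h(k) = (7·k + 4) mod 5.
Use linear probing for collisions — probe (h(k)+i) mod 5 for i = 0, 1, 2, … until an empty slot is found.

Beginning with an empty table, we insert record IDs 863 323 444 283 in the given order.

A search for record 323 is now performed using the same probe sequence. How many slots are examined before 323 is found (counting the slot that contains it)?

863 hashes to 0; slot 0 is free -> place at 0.
323 hashes to 0; 0 taken -> place at 1.
444 hashes to 2; slot 2 is free -> place at 2.
283 hashes to 0; 0,1,2 taken -> place at 3.
Table: [863, 323, 444, 283, —]
Lookup 323: h=0, probe 0,1 → found at 1.

2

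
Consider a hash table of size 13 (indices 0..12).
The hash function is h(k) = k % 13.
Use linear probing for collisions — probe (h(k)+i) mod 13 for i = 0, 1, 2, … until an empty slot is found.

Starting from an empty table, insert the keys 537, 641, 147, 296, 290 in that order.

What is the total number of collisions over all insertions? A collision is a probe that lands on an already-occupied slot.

6

537 hashes to 4; slot 4 is free -> place at 4.
641 hashes to 4; 4 taken -> place at 5.
147 hashes to 4; 4,5 taken -> place at 6.
296 hashes to 10; slot 10 is free -> place at 10.
290 hashes to 4; 4,5,6 taken -> place at 7.
Table: [∅, ∅, ∅, ∅, 537, 641, 147, 290, ∅, ∅, 296, ∅, ∅]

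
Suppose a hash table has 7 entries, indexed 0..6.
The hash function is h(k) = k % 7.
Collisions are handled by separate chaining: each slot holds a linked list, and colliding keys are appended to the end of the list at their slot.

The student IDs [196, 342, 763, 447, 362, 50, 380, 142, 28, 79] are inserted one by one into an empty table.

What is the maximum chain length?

3

Insert 196: h=0, bucket 0 empty → new chain.
Insert 342: h=6, bucket 6 empty → new chain.
Insert 763: h=0, bucket 0 nonempty → append to chain.
Insert 447: h=6, bucket 6 nonempty → append to chain.
Insert 362: h=5, bucket 5 empty → new chain.
Insert 50: h=1, bucket 1 empty → new chain.
Insert 380: h=2, bucket 2 empty → new chain.
Insert 142: h=2, bucket 2 nonempty → append to chain.
Insert 28: h=0, bucket 0 nonempty → append to chain.
Insert 79: h=2, bucket 2 nonempty → append to chain.
Final buckets:
0: 196 -> 763 -> 28
1: 50
2: 380 -> 142 -> 79
3: .
4: .
5: 362
6: 342 -> 447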